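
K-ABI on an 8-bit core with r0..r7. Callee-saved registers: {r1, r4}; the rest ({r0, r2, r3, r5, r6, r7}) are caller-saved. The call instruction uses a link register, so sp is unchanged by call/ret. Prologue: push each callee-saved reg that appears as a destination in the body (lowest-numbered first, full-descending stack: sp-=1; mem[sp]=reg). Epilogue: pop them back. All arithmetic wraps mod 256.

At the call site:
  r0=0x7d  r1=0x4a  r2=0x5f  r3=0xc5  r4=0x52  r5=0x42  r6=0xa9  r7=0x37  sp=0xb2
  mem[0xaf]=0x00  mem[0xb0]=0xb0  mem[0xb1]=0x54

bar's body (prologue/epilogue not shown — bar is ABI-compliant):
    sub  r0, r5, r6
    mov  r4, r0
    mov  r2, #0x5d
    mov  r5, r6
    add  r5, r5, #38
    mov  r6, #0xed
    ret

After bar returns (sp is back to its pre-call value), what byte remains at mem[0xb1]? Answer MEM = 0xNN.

MEM = 0x52

prologue: push r4 → mem[0xb1]=0x52, sp=0xb1
body[0] sub  r0, r5, r6 → r0=0x99
body[1] mov  r4, r0 → r4=0x99
body[2] mov  r2, #0x5d → r2=0x5d
body[3] mov  r5, r6 → r5=0xa9
body[4] add  r5, r5, #38 → r5=0xcf
body[5] mov  r6, #0xed → r6=0xed
epilogue: pop r4=0x52, sp=0xb2
prologue pushed ['r4'] at ['0xb1']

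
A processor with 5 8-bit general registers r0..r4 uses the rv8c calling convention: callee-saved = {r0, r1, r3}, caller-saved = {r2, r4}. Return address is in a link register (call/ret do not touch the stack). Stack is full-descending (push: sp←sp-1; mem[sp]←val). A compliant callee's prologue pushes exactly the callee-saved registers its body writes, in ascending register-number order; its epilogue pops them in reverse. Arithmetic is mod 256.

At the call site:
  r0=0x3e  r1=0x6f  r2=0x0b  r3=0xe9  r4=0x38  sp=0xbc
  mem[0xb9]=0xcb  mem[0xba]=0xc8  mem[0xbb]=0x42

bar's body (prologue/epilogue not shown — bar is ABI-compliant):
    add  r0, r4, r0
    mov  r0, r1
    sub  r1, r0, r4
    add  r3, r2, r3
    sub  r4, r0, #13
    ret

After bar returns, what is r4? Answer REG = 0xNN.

REG = 0x62

prologue: push r0 -> mem[0xbb]=0x3e, sp=0xbb
prologue: push r1 -> mem[0xba]=0x6f, sp=0xba
prologue: push r3 -> mem[0xb9]=0xe9, sp=0xb9
body[0] add  r0, r4, r0 -> r0=0x76
body[1] mov  r0, r1 -> r0=0x6f
body[2] sub  r1, r0, r4 -> r1=0x37
body[3] add  r3, r2, r3 -> r3=0xf4
body[4] sub  r4, r0, #13 -> r4=0x62
epilogue: pop r3=0xe9, sp=0xba
epilogue: pop r1=0x6f, sp=0xbb
epilogue: pop r0=0x3e, sp=0xbc
r4 is caller-saved -> body value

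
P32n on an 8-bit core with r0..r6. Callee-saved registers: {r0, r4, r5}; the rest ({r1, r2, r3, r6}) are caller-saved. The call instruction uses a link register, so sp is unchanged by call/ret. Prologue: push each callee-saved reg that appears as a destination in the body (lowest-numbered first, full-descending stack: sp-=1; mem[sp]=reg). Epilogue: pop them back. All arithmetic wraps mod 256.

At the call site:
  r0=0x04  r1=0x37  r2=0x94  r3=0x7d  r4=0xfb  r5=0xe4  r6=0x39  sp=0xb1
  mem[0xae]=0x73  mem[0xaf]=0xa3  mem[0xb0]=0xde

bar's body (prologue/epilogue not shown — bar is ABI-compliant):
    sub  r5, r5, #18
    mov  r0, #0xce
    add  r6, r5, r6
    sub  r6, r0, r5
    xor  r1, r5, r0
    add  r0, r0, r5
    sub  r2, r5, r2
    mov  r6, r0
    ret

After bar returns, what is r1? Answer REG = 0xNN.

prologue: push r0 → mem[0xb0]=0x04, sp=0xb0
prologue: push r5 → mem[0xaf]=0xe4, sp=0xaf
body[0] sub  r5, r5, #18 → r5=0xd2
body[1] mov  r0, #0xce → r0=0xce
body[2] add  r6, r5, r6 → r6=0x0b
body[3] sub  r6, r0, r5 → r6=0xfc
body[4] xor  r1, r5, r0 → r1=0x1c
body[5] add  r0, r0, r5 → r0=0xa0
body[6] sub  r2, r5, r2 → r2=0x3e
body[7] mov  r6, r0 → r6=0xa0
epilogue: pop r5=0xe4, sp=0xb0
epilogue: pop r0=0x04, sp=0xb1
r1 is caller-saved → body value

REG = 0x1c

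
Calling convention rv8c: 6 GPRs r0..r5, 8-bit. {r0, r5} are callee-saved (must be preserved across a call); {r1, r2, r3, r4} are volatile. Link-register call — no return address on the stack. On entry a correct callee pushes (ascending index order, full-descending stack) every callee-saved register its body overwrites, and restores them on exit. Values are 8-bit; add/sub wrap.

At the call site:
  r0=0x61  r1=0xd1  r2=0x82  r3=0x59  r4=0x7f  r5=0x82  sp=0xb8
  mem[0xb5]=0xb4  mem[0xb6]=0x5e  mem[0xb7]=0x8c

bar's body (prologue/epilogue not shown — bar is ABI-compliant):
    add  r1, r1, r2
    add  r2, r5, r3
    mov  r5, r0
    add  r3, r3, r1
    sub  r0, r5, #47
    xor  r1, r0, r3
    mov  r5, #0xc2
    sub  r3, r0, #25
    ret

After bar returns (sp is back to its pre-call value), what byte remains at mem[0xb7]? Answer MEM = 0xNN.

MEM = 0x61

prologue: push r0 -> mem[0xb7]=0x61, sp=0xb7
prologue: push r5 -> mem[0xb6]=0x82, sp=0xb6
body[0] add  r1, r1, r2 -> r1=0x53
body[1] add  r2, r5, r3 -> r2=0xdb
body[2] mov  r5, r0 -> r5=0x61
body[3] add  r3, r3, r1 -> r3=0xac
body[4] sub  r0, r5, #47 -> r0=0x32
body[5] xor  r1, r0, r3 -> r1=0x9e
body[6] mov  r5, #0xc2 -> r5=0xc2
body[7] sub  r3, r0, #25 -> r3=0x19
epilogue: pop r5=0x82, sp=0xb7
epilogue: pop r0=0x61, sp=0xb8
prologue pushed ['r0', 'r5'] at ['0xb7', '0xb6']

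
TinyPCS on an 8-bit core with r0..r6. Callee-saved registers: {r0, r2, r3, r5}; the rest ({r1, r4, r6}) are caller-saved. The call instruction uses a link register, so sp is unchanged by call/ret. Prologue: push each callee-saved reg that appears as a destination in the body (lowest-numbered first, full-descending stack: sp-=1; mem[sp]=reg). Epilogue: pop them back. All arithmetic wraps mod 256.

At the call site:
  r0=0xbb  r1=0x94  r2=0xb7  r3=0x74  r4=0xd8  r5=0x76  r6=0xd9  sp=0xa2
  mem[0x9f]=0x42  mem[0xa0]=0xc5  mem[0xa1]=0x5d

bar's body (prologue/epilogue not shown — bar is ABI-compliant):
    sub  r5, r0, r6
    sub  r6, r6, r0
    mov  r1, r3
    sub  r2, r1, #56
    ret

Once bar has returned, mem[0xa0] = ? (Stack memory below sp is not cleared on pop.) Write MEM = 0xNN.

MEM = 0x76

prologue: push r2 → mem[0xa1]=0xb7, sp=0xa1
prologue: push r5 → mem[0xa0]=0x76, sp=0xa0
body[0] sub  r5, r0, r6 → r5=0xe2
body[1] sub  r6, r6, r0 → r6=0x1e
body[2] mov  r1, r3 → r1=0x74
body[3] sub  r2, r1, #56 → r2=0x3c
epilogue: pop r5=0x76, sp=0xa1
epilogue: pop r2=0xb7, sp=0xa2
prologue pushed ['r2', 'r5'] at ['0xa1', '0xa0']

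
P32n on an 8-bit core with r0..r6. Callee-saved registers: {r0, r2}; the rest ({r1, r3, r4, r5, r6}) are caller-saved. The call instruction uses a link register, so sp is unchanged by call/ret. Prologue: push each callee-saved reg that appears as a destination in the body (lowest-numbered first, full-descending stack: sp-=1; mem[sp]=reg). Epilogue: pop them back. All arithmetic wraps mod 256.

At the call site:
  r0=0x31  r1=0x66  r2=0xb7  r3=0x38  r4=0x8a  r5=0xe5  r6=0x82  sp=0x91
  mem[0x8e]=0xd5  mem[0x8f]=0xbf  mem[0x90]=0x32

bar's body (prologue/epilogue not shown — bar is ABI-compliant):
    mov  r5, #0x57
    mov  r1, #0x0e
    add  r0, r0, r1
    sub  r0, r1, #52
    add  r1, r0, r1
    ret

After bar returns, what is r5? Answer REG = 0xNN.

REG = 0x57

prologue: push r0 -> mem[0x90]=0x31, sp=0x90
body[0] mov  r5, #0x57 -> r5=0x57
body[1] mov  r1, #0x0e -> r1=0x0e
body[2] add  r0, r0, r1 -> r0=0x3f
body[3] sub  r0, r1, #52 -> r0=0xda
body[4] add  r1, r0, r1 -> r1=0xe8
epilogue: pop r0=0x31, sp=0x91
r5 is caller-saved -> body value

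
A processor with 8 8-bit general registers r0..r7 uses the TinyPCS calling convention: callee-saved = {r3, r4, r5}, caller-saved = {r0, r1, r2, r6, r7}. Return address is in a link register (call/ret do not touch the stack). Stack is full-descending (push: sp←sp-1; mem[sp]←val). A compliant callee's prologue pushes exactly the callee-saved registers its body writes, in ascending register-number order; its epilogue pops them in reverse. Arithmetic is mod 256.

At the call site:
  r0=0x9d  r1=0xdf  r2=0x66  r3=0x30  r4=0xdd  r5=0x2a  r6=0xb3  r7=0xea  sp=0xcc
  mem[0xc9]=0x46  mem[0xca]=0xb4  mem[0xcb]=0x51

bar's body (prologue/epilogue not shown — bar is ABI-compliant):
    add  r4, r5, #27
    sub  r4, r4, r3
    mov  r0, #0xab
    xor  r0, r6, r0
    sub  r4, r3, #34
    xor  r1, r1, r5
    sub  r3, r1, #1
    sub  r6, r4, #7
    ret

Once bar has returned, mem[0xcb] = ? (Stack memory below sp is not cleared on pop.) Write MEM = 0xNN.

MEM = 0x30

prologue: push r3 -> mem[0xcb]=0x30, sp=0xcb
prologue: push r4 -> mem[0xca]=0xdd, sp=0xca
body[0] add  r4, r5, #27 -> r4=0x45
body[1] sub  r4, r4, r3 -> r4=0x15
body[2] mov  r0, #0xab -> r0=0xab
body[3] xor  r0, r6, r0 -> r0=0x18
body[4] sub  r4, r3, #34 -> r4=0x0e
body[5] xor  r1, r1, r5 -> r1=0xf5
body[6] sub  r3, r1, #1 -> r3=0xf4
body[7] sub  r6, r4, #7 -> r6=0x07
epilogue: pop r4=0xdd, sp=0xcb
epilogue: pop r3=0x30, sp=0xcc
prologue pushed ['r3', 'r4'] at ['0xcb', '0xca']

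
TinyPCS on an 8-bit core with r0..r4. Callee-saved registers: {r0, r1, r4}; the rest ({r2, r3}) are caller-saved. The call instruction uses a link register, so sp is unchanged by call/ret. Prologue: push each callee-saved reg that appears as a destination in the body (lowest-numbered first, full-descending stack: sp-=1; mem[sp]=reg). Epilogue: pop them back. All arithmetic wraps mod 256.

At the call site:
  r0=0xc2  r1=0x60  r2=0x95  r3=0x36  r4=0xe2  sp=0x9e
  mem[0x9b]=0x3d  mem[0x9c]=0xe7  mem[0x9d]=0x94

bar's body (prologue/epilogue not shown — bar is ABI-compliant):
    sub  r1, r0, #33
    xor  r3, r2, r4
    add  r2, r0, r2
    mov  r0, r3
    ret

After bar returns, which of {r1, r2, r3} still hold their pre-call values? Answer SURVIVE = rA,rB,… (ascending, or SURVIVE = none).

SURVIVE = r1

prologue: push r0 -> mem[0x9d]=0xc2, sp=0x9d
prologue: push r1 -> mem[0x9c]=0x60, sp=0x9c
body[0] sub  r1, r0, #33 -> r1=0xa1
body[1] xor  r3, r2, r4 -> r3=0x77
body[2] add  r2, r0, r2 -> r2=0x57
body[3] mov  r0, r3 -> r0=0x77
epilogue: pop r1=0x60, sp=0x9d
epilogue: pop r0=0xc2, sp=0x9e
r1: callee-saved, written=True
r2: caller-saved, written=True
r3: caller-saved, written=True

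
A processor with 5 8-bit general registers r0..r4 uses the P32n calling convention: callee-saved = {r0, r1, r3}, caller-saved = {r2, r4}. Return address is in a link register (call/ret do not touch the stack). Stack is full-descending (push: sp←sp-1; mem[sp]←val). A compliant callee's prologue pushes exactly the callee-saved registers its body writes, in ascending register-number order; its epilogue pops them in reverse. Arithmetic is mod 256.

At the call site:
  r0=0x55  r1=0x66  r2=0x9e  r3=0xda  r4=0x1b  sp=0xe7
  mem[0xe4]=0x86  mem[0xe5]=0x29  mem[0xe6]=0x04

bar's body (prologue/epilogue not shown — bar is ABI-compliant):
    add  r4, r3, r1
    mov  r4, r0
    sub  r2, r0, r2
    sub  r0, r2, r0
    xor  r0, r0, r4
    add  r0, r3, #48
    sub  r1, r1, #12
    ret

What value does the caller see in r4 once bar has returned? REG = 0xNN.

prologue: push r0 -> mem[0xe6]=0x55, sp=0xe6
prologue: push r1 -> mem[0xe5]=0x66, sp=0xe5
body[0] add  r4, r3, r1 -> r4=0x40
body[1] mov  r4, r0 -> r4=0x55
body[2] sub  r2, r0, r2 -> r2=0xb7
body[3] sub  r0, r2, r0 -> r0=0x62
body[4] xor  r0, r0, r4 -> r0=0x37
body[5] add  r0, r3, #48 -> r0=0x0a
body[6] sub  r1, r1, #12 -> r1=0x5a
epilogue: pop r1=0x66, sp=0xe6
epilogue: pop r0=0x55, sp=0xe7
r4 is caller-saved -> body value

REG = 0x55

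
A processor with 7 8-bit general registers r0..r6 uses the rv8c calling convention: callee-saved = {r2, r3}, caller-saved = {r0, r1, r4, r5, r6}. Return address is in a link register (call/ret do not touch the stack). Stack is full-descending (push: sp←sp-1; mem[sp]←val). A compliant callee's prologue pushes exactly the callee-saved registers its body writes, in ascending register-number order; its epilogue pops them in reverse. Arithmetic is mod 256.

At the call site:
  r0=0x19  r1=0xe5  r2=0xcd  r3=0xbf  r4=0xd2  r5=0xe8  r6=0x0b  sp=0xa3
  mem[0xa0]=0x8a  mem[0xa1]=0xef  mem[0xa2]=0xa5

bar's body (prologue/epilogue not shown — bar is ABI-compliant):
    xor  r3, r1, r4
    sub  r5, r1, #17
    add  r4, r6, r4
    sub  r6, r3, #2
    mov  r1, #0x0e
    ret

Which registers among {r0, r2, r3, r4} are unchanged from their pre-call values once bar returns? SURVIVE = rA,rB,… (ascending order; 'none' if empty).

SURVIVE = r0,r2,r3

prologue: push r3 → mem[0xa2]=0xbf, sp=0xa2
body[0] xor  r3, r1, r4 → r3=0x37
body[1] sub  r5, r1, #17 → r5=0xd4
body[2] add  r4, r6, r4 → r4=0xdd
body[3] sub  r6, r3, #2 → r6=0x35
body[4] mov  r1, #0x0e → r1=0x0e
epilogue: pop r3=0xbf, sp=0xa3
r0: caller-saved, written=False
r2: callee-saved, written=False
r3: callee-saved, written=True
r4: caller-saved, written=True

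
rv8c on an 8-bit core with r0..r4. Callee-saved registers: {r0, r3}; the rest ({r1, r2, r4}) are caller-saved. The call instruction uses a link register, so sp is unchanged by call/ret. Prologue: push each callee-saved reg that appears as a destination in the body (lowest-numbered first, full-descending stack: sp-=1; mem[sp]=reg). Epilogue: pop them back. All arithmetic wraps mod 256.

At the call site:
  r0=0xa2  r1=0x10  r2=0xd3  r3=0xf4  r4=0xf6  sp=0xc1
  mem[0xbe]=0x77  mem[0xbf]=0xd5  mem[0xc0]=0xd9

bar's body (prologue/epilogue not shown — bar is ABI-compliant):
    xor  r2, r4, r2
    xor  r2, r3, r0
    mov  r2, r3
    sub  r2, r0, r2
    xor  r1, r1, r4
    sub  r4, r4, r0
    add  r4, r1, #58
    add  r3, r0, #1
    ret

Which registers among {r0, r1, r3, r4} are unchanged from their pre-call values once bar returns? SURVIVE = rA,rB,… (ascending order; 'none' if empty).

SURVIVE = r0,r3

prologue: push r3 -> mem[0xc0]=0xf4, sp=0xc0
body[0] xor  r2, r4, r2 -> r2=0x25
body[1] xor  r2, r3, r0 -> r2=0x56
body[2] mov  r2, r3 -> r2=0xf4
body[3] sub  r2, r0, r2 -> r2=0xae
body[4] xor  r1, r1, r4 -> r1=0xe6
body[5] sub  r4, r4, r0 -> r4=0x54
body[6] add  r4, r1, #58 -> r4=0x20
body[7] add  r3, r0, #1 -> r3=0xa3
epilogue: pop r3=0xf4, sp=0xc1
r0: callee-saved, written=False
r1: caller-saved, written=True
r3: callee-saved, written=True
r4: caller-saved, written=True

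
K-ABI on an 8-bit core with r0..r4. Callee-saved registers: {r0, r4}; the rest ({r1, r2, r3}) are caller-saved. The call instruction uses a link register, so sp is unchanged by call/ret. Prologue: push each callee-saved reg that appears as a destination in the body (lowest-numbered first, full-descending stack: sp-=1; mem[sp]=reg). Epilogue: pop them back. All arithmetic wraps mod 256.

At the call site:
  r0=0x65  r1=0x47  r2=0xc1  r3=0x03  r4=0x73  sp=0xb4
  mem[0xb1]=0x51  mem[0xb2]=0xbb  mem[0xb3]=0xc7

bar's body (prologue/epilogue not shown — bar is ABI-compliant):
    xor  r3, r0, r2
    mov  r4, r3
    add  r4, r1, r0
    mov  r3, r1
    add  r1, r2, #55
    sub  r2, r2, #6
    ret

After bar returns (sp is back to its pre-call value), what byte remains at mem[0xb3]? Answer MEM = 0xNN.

prologue: push r4 -> mem[0xb3]=0x73, sp=0xb3
body[0] xor  r3, r0, r2 -> r3=0xa4
body[1] mov  r4, r3 -> r4=0xa4
body[2] add  r4, r1, r0 -> r4=0xac
body[3] mov  r3, r1 -> r3=0x47
body[4] add  r1, r2, #55 -> r1=0xf8
body[5] sub  r2, r2, #6 -> r2=0xbb
epilogue: pop r4=0x73, sp=0xb4
prologue pushed ['r4'] at ['0xb3']

MEM = 0x73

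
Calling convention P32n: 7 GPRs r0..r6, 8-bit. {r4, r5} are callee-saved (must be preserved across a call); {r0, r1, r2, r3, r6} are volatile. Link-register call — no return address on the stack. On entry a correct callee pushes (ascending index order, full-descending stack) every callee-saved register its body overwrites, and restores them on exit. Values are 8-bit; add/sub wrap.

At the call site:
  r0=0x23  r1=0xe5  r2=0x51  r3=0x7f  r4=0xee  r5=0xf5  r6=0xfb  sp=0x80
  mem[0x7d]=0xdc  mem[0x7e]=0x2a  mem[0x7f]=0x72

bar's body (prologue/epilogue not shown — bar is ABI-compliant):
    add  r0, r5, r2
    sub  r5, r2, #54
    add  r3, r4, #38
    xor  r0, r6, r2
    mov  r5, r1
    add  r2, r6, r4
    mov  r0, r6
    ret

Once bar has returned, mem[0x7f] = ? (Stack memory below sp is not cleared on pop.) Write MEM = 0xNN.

prologue: push r5 -> mem[0x7f]=0xf5, sp=0x7f
body[0] add  r0, r5, r2 -> r0=0x46
body[1] sub  r5, r2, #54 -> r5=0x1b
body[2] add  r3, r4, #38 -> r3=0x14
body[3] xor  r0, r6, r2 -> r0=0xaa
body[4] mov  r5, r1 -> r5=0xe5
body[5] add  r2, r6, r4 -> r2=0xe9
body[6] mov  r0, r6 -> r0=0xfb
epilogue: pop r5=0xf5, sp=0x80
prologue pushed ['r5'] at ['0x7f']

MEM = 0xf5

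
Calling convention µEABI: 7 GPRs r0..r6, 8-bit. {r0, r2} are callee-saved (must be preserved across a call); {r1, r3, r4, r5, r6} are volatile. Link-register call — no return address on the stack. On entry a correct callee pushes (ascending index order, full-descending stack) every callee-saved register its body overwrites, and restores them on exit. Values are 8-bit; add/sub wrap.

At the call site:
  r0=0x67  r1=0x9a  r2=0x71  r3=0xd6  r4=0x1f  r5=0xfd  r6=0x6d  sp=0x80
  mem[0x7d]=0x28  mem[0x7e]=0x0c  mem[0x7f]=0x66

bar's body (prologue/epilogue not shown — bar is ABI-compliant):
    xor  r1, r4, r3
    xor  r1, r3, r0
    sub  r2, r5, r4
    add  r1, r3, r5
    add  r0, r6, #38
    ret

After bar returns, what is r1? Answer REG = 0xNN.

REG = 0xd3

prologue: push r0 -> mem[0x7f]=0x67, sp=0x7f
prologue: push r2 -> mem[0x7e]=0x71, sp=0x7e
body[0] xor  r1, r4, r3 -> r1=0xc9
body[1] xor  r1, r3, r0 -> r1=0xb1
body[2] sub  r2, r5, r4 -> r2=0xde
body[3] add  r1, r3, r5 -> r1=0xd3
body[4] add  r0, r6, #38 -> r0=0x93
epilogue: pop r2=0x71, sp=0x7f
epilogue: pop r0=0x67, sp=0x80
r1 is caller-saved -> body value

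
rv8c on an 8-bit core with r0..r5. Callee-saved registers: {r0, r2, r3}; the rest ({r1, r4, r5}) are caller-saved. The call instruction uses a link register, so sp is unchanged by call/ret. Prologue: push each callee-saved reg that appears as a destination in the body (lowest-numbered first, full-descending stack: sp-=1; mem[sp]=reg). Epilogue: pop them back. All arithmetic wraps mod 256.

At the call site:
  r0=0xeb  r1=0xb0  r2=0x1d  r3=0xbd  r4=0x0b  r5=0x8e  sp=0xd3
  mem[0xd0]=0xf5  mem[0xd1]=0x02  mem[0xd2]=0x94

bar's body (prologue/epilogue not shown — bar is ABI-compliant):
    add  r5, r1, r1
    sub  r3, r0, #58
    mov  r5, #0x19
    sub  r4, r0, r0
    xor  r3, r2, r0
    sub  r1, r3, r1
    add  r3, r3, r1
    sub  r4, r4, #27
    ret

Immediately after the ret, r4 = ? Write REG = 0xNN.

prologue: push r3 → mem[0xd2]=0xbd, sp=0xd2
body[0] add  r5, r1, r1 → r5=0x60
body[1] sub  r3, r0, #58 → r3=0xb1
body[2] mov  r5, #0x19 → r5=0x19
body[3] sub  r4, r0, r0 → r4=0x00
body[4] xor  r3, r2, r0 → r3=0xf6
body[5] sub  r1, r3, r1 → r1=0x46
body[6] add  r3, r3, r1 → r3=0x3c
body[7] sub  r4, r4, #27 → r4=0xe5
epilogue: pop r3=0xbd, sp=0xd3
r4 is caller-saved → body value

REG = 0xe5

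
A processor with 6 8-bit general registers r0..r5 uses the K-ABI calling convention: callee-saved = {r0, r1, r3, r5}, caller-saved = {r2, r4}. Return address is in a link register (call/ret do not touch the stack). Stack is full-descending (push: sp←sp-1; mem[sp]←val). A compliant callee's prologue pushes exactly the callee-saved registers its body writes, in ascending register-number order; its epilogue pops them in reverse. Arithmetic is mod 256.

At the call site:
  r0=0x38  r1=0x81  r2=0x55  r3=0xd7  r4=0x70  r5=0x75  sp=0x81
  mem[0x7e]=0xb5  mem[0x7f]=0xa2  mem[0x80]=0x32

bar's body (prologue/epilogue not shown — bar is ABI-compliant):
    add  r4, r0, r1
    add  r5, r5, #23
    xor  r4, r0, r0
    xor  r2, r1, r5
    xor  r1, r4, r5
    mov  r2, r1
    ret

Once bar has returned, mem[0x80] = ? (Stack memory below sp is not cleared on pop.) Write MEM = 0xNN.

MEM = 0x81

prologue: push r1 → mem[0x80]=0x81, sp=0x80
prologue: push r5 → mem[0x7f]=0x75, sp=0x7f
body[0] add  r4, r0, r1 → r4=0xb9
body[1] add  r5, r5, #23 → r5=0x8c
body[2] xor  r4, r0, r0 → r4=0x00
body[3] xor  r2, r1, r5 → r2=0x0d
body[4] xor  r1, r4, r5 → r1=0x8c
body[5] mov  r2, r1 → r2=0x8c
epilogue: pop r5=0x75, sp=0x80
epilogue: pop r1=0x81, sp=0x81
prologue pushed ['r1', 'r5'] at ['0x80', '0x7f']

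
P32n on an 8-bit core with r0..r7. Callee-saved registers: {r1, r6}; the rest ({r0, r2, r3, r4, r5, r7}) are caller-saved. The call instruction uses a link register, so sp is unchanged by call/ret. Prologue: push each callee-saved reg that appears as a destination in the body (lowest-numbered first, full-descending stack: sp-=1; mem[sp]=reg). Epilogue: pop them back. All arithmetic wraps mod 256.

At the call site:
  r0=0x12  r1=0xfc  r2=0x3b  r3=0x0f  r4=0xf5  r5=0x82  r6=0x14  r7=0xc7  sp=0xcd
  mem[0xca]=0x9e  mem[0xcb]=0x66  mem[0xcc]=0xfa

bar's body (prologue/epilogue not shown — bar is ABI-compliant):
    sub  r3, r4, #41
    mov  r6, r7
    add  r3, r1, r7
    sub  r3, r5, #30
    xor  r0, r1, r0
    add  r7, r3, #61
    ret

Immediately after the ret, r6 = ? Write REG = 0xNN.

REG = 0x14

prologue: push r6 → mem[0xcc]=0x14, sp=0xcc
body[0] sub  r3, r4, #41 → r3=0xcc
body[1] mov  r6, r7 → r6=0xc7
body[2] add  r3, r1, r7 → r3=0xc3
body[3] sub  r3, r5, #30 → r3=0x64
body[4] xor  r0, r1, r0 → r0=0xee
body[5] add  r7, r3, #61 → r7=0xa1
epilogue: pop r6=0x14, sp=0xcd
r6 is callee-saved → restored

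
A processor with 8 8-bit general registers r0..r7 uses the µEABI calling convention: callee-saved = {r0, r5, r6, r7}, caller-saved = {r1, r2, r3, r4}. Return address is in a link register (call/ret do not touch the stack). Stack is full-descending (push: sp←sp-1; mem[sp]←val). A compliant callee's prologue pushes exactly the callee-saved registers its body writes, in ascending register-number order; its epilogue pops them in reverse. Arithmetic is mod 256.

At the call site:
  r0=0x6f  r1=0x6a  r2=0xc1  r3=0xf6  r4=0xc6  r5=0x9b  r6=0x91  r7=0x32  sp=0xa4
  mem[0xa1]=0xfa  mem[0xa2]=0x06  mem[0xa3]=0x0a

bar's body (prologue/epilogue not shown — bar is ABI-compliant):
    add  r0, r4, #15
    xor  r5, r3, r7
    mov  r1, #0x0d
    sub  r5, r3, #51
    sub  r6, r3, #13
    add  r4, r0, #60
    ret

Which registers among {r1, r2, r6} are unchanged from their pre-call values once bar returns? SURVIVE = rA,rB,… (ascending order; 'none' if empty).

prologue: push r0 → mem[0xa3]=0x6f, sp=0xa3
prologue: push r5 → mem[0xa2]=0x9b, sp=0xa2
prologue: push r6 → mem[0xa1]=0x91, sp=0xa1
body[0] add  r0, r4, #15 → r0=0xd5
body[1] xor  r5, r3, r7 → r5=0xc4
body[2] mov  r1, #0x0d → r1=0x0d
body[3] sub  r5, r3, #51 → r5=0xc3
body[4] sub  r6, r3, #13 → r6=0xe9
body[5] add  r4, r0, #60 → r4=0x11
epilogue: pop r6=0x91, sp=0xa2
epilogue: pop r5=0x9b, sp=0xa3
epilogue: pop r0=0x6f, sp=0xa4
r1: caller-saved, written=True
r2: caller-saved, written=False
r6: callee-saved, written=True

SURVIVE = r2,r6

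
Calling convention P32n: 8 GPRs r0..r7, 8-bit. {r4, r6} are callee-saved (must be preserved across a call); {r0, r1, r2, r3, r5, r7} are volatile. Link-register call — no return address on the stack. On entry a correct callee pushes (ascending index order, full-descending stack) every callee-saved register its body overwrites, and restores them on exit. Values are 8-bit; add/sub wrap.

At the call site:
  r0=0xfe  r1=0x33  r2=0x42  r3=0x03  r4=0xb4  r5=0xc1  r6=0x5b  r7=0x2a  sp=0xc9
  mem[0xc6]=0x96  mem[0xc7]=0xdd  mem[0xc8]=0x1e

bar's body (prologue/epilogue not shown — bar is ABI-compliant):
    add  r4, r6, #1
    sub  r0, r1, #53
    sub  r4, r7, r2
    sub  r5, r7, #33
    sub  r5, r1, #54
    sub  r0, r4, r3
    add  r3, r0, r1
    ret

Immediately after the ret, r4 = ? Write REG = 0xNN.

prologue: push r4 → mem[0xc8]=0xb4, sp=0xc8
body[0] add  r4, r6, #1 → r4=0x5c
body[1] sub  r0, r1, #53 → r0=0xfe
body[2] sub  r4, r7, r2 → r4=0xe8
body[3] sub  r5, r7, #33 → r5=0x09
body[4] sub  r5, r1, #54 → r5=0xfd
body[5] sub  r0, r4, r3 → r0=0xe5
body[6] add  r3, r0, r1 → r3=0x18
epilogue: pop r4=0xb4, sp=0xc9
r4 is callee-saved → restored

REG = 0xb4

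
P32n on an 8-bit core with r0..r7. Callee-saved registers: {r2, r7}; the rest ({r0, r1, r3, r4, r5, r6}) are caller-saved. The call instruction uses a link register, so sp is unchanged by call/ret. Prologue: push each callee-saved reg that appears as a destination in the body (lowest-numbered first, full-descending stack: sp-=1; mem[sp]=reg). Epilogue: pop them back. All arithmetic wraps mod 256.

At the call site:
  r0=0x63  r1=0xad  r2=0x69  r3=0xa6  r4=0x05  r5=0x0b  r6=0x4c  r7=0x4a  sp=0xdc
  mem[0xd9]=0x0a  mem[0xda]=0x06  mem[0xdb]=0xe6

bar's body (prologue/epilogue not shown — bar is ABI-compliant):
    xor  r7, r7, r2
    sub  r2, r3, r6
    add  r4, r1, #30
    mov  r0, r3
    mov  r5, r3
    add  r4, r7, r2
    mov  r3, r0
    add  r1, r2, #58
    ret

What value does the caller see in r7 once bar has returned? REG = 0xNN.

REG = 0x4a

prologue: push r2 → mem[0xdb]=0x69, sp=0xdb
prologue: push r7 → mem[0xda]=0x4a, sp=0xda
body[0] xor  r7, r7, r2 → r7=0x23
body[1] sub  r2, r3, r6 → r2=0x5a
body[2] add  r4, r1, #30 → r4=0xcb
body[3] mov  r0, r3 → r0=0xa6
body[4] mov  r5, r3 → r5=0xa6
body[5] add  r4, r7, r2 → r4=0x7d
body[6] mov  r3, r0 → r3=0xa6
body[7] add  r1, r2, #58 → r1=0x94
epilogue: pop r7=0x4a, sp=0xdb
epilogue: pop r2=0x69, sp=0xdc
r7 is callee-saved → restored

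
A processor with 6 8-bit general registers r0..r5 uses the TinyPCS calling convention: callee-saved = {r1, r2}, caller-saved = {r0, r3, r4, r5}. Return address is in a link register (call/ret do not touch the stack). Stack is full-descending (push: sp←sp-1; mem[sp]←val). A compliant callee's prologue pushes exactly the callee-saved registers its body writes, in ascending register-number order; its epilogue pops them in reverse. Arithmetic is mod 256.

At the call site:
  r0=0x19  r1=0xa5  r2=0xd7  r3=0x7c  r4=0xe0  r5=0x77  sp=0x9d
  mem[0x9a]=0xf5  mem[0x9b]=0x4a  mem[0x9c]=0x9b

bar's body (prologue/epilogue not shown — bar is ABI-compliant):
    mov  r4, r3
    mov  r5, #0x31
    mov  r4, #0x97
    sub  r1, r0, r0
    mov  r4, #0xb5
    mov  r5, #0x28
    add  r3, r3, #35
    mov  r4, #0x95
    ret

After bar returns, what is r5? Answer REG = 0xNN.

REG = 0x28

prologue: push r1 -> mem[0x9c]=0xa5, sp=0x9c
body[0] mov  r4, r3 -> r4=0x7c
body[1] mov  r5, #0x31 -> r5=0x31
body[2] mov  r4, #0x97 -> r4=0x97
body[3] sub  r1, r0, r0 -> r1=0x00
body[4] mov  r4, #0xb5 -> r4=0xb5
body[5] mov  r5, #0x28 -> r5=0x28
body[6] add  r3, r3, #35 -> r3=0x9f
body[7] mov  r4, #0x95 -> r4=0x95
epilogue: pop r1=0xa5, sp=0x9d
r5 is caller-saved -> body value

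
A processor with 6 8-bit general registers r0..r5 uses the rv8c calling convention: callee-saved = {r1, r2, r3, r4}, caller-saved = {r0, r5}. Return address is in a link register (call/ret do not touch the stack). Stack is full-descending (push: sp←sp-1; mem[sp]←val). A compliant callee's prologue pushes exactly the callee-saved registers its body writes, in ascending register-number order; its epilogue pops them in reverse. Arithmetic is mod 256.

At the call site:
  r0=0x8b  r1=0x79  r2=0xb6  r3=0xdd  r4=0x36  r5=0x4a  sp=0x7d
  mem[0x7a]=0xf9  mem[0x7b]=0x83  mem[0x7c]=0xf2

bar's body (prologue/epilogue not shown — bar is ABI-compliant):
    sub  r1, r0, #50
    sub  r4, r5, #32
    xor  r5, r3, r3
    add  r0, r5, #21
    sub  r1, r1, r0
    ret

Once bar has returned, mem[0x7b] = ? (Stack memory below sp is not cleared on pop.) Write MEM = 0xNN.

prologue: push r1 → mem[0x7c]=0x79, sp=0x7c
prologue: push r4 → mem[0x7b]=0x36, sp=0x7b
body[0] sub  r1, r0, #50 → r1=0x59
body[1] sub  r4, r5, #32 → r4=0x2a
body[2] xor  r5, r3, r3 → r5=0x00
body[3] add  r0, r5, #21 → r0=0x15
body[4] sub  r1, r1, r0 → r1=0x44
epilogue: pop r4=0x36, sp=0x7c
epilogue: pop r1=0x79, sp=0x7d
prologue pushed ['r1', 'r4'] at ['0x7c', '0x7b']

MEM = 0x36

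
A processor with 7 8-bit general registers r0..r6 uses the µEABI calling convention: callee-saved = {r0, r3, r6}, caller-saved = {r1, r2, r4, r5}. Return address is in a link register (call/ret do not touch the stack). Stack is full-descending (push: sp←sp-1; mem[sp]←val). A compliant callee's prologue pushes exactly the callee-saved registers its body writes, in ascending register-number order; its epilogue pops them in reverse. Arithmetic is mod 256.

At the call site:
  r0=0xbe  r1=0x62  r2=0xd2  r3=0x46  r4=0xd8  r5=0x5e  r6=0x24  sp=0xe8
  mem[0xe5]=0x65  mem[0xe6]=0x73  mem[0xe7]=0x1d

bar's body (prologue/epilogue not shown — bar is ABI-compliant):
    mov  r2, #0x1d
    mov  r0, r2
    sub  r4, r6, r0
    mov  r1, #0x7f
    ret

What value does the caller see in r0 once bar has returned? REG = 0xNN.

REG = 0xbe

prologue: push r0 → mem[0xe7]=0xbe, sp=0xe7
body[0] mov  r2, #0x1d → r2=0x1d
body[1] mov  r0, r2 → r0=0x1d
body[2] sub  r4, r6, r0 → r4=0x07
body[3] mov  r1, #0x7f → r1=0x7f
epilogue: pop r0=0xbe, sp=0xe8
r0 is callee-saved → restored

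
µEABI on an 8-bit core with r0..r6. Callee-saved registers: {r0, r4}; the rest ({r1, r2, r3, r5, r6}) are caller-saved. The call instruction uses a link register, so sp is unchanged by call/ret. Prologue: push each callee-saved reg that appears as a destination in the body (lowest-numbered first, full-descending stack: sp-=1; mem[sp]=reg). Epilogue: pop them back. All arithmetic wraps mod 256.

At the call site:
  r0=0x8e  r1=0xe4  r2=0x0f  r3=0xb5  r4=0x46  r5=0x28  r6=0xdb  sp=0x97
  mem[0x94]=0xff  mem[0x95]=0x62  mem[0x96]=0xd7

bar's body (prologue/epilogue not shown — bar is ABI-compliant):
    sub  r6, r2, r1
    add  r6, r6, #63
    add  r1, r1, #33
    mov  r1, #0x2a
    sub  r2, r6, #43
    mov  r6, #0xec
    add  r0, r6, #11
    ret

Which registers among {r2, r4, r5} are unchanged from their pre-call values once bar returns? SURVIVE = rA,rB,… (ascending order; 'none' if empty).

SURVIVE = r4,r5

prologue: push r0 -> mem[0x96]=0x8e, sp=0x96
body[0] sub  r6, r2, r1 -> r6=0x2b
body[1] add  r6, r6, #63 -> r6=0x6a
body[2] add  r1, r1, #33 -> r1=0x05
body[3] mov  r1, #0x2a -> r1=0x2a
body[4] sub  r2, r6, #43 -> r2=0x3f
body[5] mov  r6, #0xec -> r6=0xec
body[6] add  r0, r6, #11 -> r0=0xf7
epilogue: pop r0=0x8e, sp=0x97
r2: caller-saved, written=True
r4: callee-saved, written=False
r5: caller-saved, written=False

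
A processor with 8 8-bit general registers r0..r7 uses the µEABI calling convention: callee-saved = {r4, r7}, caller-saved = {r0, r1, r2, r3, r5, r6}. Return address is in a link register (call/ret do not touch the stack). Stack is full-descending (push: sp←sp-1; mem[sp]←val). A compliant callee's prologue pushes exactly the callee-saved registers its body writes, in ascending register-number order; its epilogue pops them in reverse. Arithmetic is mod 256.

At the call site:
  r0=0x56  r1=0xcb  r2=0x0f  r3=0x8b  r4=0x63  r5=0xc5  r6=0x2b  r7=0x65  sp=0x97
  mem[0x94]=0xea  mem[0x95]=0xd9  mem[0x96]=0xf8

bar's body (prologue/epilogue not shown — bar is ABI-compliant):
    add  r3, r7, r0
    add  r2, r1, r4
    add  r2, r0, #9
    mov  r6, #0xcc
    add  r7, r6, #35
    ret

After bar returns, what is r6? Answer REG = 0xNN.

REG = 0xcc

prologue: push r7 → mem[0x96]=0x65, sp=0x96
body[0] add  r3, r7, r0 → r3=0xbb
body[1] add  r2, r1, r4 → r2=0x2e
body[2] add  r2, r0, #9 → r2=0x5f
body[3] mov  r6, #0xcc → r6=0xcc
body[4] add  r7, r6, #35 → r7=0xef
epilogue: pop r7=0x65, sp=0x97
r6 is caller-saved → body value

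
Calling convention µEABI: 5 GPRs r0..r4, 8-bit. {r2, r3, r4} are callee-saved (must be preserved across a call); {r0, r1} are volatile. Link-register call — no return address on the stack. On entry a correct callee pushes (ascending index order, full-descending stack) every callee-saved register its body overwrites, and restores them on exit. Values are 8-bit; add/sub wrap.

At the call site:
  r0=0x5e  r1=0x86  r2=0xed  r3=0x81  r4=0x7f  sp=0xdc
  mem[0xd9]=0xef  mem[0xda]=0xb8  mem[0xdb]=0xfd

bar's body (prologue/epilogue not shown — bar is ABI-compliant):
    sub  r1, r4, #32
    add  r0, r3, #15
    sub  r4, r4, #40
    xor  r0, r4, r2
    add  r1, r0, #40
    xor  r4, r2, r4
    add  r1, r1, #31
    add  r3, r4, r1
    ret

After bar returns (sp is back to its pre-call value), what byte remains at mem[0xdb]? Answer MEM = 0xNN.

MEM = 0x81

prologue: push r3 → mem[0xdb]=0x81, sp=0xdb
prologue: push r4 → mem[0xda]=0x7f, sp=0xda
body[0] sub  r1, r4, #32 → r1=0x5f
body[1] add  r0, r3, #15 → r0=0x90
body[2] sub  r4, r4, #40 → r4=0x57
body[3] xor  r0, r4, r2 → r0=0xba
body[4] add  r1, r0, #40 → r1=0xe2
body[5] xor  r4, r2, r4 → r4=0xba
body[6] add  r1, r1, #31 → r1=0x01
body[7] add  r3, r4, r1 → r3=0xbb
epilogue: pop r4=0x7f, sp=0xdb
epilogue: pop r3=0x81, sp=0xdc
prologue pushed ['r3', 'r4'] at ['0xdb', '0xda']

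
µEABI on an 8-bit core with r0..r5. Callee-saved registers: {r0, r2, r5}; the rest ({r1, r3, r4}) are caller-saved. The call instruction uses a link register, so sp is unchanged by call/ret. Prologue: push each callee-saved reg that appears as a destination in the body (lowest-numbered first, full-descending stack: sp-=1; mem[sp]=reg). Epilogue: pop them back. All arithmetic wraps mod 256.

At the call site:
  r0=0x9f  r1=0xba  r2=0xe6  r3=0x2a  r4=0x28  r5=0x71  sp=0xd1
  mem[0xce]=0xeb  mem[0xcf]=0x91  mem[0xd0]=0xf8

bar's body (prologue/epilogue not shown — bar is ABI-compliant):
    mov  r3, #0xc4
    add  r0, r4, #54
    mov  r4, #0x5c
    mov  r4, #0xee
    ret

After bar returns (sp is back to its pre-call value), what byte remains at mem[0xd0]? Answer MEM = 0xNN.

MEM = 0x9f

prologue: push r0 -> mem[0xd0]=0x9f, sp=0xd0
body[0] mov  r3, #0xc4 -> r3=0xc4
body[1] add  r0, r4, #54 -> r0=0x5e
body[2] mov  r4, #0x5c -> r4=0x5c
body[3] mov  r4, #0xee -> r4=0xee
epilogue: pop r0=0x9f, sp=0xd1
prologue pushed ['r0'] at ['0xd0']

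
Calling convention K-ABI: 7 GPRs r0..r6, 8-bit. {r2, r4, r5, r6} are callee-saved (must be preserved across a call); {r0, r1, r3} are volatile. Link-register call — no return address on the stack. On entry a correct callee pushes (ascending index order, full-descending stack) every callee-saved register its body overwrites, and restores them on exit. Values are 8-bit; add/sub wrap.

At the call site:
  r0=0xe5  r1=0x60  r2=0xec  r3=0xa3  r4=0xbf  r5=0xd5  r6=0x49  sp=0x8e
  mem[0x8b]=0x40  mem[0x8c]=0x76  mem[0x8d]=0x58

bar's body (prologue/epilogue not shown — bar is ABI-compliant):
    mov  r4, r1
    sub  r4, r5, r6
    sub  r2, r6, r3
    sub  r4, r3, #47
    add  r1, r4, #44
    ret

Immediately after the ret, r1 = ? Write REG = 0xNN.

prologue: push r2 -> mem[0x8d]=0xec, sp=0x8d
prologue: push r4 -> mem[0x8c]=0xbf, sp=0x8c
body[0] mov  r4, r1 -> r4=0x60
body[1] sub  r4, r5, r6 -> r4=0x8c
body[2] sub  r2, r6, r3 -> r2=0xa6
body[3] sub  r4, r3, #47 -> r4=0x74
body[4] add  r1, r4, #44 -> r1=0xa0
epilogue: pop r4=0xbf, sp=0x8d
epilogue: pop r2=0xec, sp=0x8e
r1 is caller-saved -> body value

REG = 0xa0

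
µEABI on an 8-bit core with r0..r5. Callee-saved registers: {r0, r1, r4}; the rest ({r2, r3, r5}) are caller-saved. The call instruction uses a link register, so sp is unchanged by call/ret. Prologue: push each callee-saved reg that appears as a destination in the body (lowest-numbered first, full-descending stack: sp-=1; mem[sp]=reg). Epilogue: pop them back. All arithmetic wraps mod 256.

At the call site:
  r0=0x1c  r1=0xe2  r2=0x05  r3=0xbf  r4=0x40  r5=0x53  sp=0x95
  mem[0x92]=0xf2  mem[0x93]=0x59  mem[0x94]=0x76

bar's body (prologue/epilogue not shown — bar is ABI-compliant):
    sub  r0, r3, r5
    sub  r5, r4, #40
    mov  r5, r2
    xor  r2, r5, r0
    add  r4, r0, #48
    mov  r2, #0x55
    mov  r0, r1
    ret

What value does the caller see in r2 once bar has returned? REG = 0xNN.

REG = 0x55

prologue: push r0 -> mem[0x94]=0x1c, sp=0x94
prologue: push r4 -> mem[0x93]=0x40, sp=0x93
body[0] sub  r0, r3, r5 -> r0=0x6c
body[1] sub  r5, r4, #40 -> r5=0x18
body[2] mov  r5, r2 -> r5=0x05
body[3] xor  r2, r5, r0 -> r2=0x69
body[4] add  r4, r0, #48 -> r4=0x9c
body[5] mov  r2, #0x55 -> r2=0x55
body[6] mov  r0, r1 -> r0=0xe2
epilogue: pop r4=0x40, sp=0x94
epilogue: pop r0=0x1c, sp=0x95
r2 is caller-saved -> body value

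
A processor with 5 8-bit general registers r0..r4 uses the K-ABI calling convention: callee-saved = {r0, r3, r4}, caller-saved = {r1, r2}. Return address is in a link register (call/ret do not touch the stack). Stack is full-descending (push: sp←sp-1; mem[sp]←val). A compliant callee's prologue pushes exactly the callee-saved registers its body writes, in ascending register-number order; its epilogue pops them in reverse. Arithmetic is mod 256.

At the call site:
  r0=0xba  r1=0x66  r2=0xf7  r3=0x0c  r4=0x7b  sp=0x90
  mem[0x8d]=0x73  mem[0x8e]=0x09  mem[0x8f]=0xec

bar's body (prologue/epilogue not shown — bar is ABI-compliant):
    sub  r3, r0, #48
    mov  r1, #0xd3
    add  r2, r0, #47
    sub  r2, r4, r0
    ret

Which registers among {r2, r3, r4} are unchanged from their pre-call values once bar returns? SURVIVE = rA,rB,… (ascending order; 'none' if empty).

prologue: push r3 -> mem[0x8f]=0x0c, sp=0x8f
body[0] sub  r3, r0, #48 -> r3=0x8a
body[1] mov  r1, #0xd3 -> r1=0xd3
body[2] add  r2, r0, #47 -> r2=0xe9
body[3] sub  r2, r4, r0 -> r2=0xc1
epilogue: pop r3=0x0c, sp=0x90
r2: caller-saved, written=True
r3: callee-saved, written=True
r4: callee-saved, written=False

SURVIVE = r3,r4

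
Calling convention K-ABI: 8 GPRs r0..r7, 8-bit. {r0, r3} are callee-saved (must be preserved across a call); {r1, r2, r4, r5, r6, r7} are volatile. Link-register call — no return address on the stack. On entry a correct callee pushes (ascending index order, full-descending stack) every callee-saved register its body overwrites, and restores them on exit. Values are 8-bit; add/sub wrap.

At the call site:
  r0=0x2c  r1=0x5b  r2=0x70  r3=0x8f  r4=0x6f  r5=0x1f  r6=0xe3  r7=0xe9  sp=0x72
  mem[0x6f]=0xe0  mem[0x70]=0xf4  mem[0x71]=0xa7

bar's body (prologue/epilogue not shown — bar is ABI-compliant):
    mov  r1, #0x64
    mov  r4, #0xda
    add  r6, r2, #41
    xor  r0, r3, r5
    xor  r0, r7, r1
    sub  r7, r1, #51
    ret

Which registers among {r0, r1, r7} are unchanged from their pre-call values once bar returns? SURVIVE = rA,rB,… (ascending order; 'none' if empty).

prologue: push r0 -> mem[0x71]=0x2c, sp=0x71
body[0] mov  r1, #0x64 -> r1=0x64
body[1] mov  r4, #0xda -> r4=0xda
body[2] add  r6, r2, #41 -> r6=0x99
body[3] xor  r0, r3, r5 -> r0=0x90
body[4] xor  r0, r7, r1 -> r0=0x8d
body[5] sub  r7, r1, #51 -> r7=0x31
epilogue: pop r0=0x2c, sp=0x72
r0: callee-saved, written=True
r1: caller-saved, written=True
r7: caller-saved, written=True

SURVIVE = r0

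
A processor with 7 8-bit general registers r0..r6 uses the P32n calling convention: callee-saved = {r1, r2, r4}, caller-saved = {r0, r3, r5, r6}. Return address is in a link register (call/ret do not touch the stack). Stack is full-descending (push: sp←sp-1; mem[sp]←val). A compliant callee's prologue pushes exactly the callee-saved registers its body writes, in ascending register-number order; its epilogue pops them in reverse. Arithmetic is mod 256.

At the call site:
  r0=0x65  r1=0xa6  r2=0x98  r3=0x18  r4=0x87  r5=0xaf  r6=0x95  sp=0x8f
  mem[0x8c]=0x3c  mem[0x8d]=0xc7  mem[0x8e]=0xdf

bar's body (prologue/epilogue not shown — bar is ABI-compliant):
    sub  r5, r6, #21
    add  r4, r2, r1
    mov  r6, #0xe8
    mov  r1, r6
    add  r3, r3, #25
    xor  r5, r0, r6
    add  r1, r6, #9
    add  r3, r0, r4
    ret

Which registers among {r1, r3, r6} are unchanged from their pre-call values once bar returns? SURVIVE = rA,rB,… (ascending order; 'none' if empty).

prologue: push r1 -> mem[0x8e]=0xa6, sp=0x8e
prologue: push r4 -> mem[0x8d]=0x87, sp=0x8d
body[0] sub  r5, r6, #21 -> r5=0x80
body[1] add  r4, r2, r1 -> r4=0x3e
body[2] mov  r6, #0xe8 -> r6=0xe8
body[3] mov  r1, r6 -> r1=0xe8
body[4] add  r3, r3, #25 -> r3=0x31
body[5] xor  r5, r0, r6 -> r5=0x8d
body[6] add  r1, r6, #9 -> r1=0xf1
body[7] add  r3, r0, r4 -> r3=0xa3
epilogue: pop r4=0x87, sp=0x8e
epilogue: pop r1=0xa6, sp=0x8f
r1: callee-saved, written=True
r3: caller-saved, written=True
r6: caller-saved, written=True

SURVIVE = r1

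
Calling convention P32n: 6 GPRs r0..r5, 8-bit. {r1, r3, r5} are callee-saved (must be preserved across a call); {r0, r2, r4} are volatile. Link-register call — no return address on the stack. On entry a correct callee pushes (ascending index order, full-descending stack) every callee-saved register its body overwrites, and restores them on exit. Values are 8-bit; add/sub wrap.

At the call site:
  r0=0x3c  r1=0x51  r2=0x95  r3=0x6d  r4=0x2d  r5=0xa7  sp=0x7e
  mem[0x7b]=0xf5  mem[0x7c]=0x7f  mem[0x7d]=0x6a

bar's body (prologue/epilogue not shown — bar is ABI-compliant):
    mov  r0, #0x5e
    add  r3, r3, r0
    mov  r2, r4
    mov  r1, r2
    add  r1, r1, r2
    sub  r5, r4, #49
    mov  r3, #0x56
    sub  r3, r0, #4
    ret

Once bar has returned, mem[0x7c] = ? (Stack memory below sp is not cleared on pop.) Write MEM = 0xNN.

prologue: push r1 → mem[0x7d]=0x51, sp=0x7d
prologue: push r3 → mem[0x7c]=0x6d, sp=0x7c
prologue: push r5 → mem[0x7b]=0xa7, sp=0x7b
body[0] mov  r0, #0x5e → r0=0x5e
body[1] add  r3, r3, r0 → r3=0xcb
body[2] mov  r2, r4 → r2=0x2d
body[3] mov  r1, r2 → r1=0x2d
body[4] add  r1, r1, r2 → r1=0x5a
body[5] sub  r5, r4, #49 → r5=0xfc
body[6] mov  r3, #0x56 → r3=0x56
body[7] sub  r3, r0, #4 → r3=0x5a
epilogue: pop r5=0xa7, sp=0x7c
epilogue: pop r3=0x6d, sp=0x7d
epilogue: pop r1=0x51, sp=0x7e
prologue pushed ['r1', 'r3', 'r5'] at ['0x7d', '0x7c', '0x7b']

MEM = 0x6d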